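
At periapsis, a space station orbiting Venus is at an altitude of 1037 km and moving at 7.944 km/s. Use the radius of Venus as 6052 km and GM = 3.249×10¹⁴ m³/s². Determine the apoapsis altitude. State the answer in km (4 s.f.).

apoapsis altitude ≈ 9614 km

r_p = 6052 + 1037 = 7089.0 km = 7.089×10⁶ m.
Specific energy ε = v²/2 − μ/r = -1.428×10⁷ J/kg, so a = −μ/(2ε) = 1.138×10⁷ m.
The apsides satisfy r_p + r_a = 2a, so the apoapsis radius is 2a − r_p = 1.567×10⁷ m = 15666 km.
Apoapsis altitude = 15666 − 6052 = 9614.3 km.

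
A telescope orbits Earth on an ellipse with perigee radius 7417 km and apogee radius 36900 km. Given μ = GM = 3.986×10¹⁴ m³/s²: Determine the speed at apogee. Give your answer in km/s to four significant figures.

v ≈ 1.902 km/s

Semi-major axis a = (r_p + r_a)/2 = 22158 km = 2.216×10⁷ m.
Vis-viva: v² = μ(2/r − 1/a) = 3.986×10¹⁴ × (5.420×10⁻⁸ − 4.513×10⁻⁸) = 3.616×10⁶ m²/s².
v = 1902 m/s = 1.902 km/s.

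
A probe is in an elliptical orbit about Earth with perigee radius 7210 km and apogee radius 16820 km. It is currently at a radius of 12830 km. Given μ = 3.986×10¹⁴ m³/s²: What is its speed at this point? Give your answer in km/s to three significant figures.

Semi-major axis a = (r_p + r_a)/2 = 12015 km = 1.202×10⁷ m.
Vis-viva: v² = μ(2/r − 1/a) = 3.986×10¹⁴ × (1.559×10⁻⁷ − 8.323×10⁻⁸) = 2.896×10⁷ m²/s².
v = 5381 m/s = 5.381 km/s.

v ≈ 5.38 km/s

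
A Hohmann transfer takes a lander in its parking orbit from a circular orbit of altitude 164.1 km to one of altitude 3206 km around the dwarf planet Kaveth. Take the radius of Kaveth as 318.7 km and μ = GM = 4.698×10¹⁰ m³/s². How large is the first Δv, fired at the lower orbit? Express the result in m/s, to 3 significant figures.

r₁ = 318.7 + 164.1 = 482.80 km = 4.8280×10⁵ m.
r₂ = 318.7 + 3206 = 3524.7 km = 3.5247×10⁶ m.
Transfer ellipse a_t = (r₁ + r₂)/2 = 2.004×10⁶ m.
At r₁: circular v_c1 = √(μ/r₁) = 311.9 m/s; transfer-periapsis v_p = √[μ(2/r₁ − 1/a_t)] = 413.7 m/s.
Δv₁ = v_p − v_c1 = 101.8 m/s.

Δv ≈ 102 m/s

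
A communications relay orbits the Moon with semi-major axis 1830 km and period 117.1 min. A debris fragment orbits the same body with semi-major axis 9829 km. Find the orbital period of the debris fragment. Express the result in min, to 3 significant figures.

T₂ ≈ 1460 min

Kepler's third law: T² ∝ a³, so T₂ = T₁ (a₂/a₁)^(3/2).
a₂/a₁ = 5.371, (a₂/a₁)^(3/2) = 12.45.
T₂ = 117.1 × 12.45 = 1458 min.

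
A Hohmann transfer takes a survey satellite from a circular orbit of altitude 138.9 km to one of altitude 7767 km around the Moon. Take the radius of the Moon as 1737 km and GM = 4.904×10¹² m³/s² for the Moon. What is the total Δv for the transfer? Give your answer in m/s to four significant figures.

r₁ = 1737 + 138.9 = 1875.9 km = 1.8759×10⁶ m.
r₂ = 1737 + 7767 = 9504.0 km = 9.5040×10⁶ m.
Transfer ellipse a_t = (r₁ + r₂)/2 = 5.690×10⁶ m.
At r₁: circular v_c1 = √(μ/r₁) = 1617 m/s; transfer-perilune v_p = √[μ(2/r₁ − 1/a_t)] = 2090 m/s.
Δv₁ = v_p − v_c1 = 472.8 m/s.
At r₂: circular v_c2 = √(μ/r₂) = 718.3 m/s; transfer-apolune v_a = √[μ(2/r₂ − 1/a_t)] = 412.5 m/s.
Δv₂ = v_c2 − v_a = 305.9 m/s.
Total Δv = Δv₁ + Δv₂ = 778.7 m/s.

Δv_total ≈ 778.7 m/s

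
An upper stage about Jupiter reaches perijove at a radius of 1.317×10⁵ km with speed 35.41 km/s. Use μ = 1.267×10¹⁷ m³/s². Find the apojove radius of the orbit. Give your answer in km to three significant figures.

apojove radius ≈ 2.46×10⁵ km

r_p = 1.317×10⁸ m.
Specific energy ε = v²/2 − μ/r = -3.351×10⁸ J/kg, so a = −μ/(2ε) = 1.890×10⁸ m.
The apsides satisfy r_p + r_a = 2a, so the apojove radius is 2a − r_p = 2.464×10⁸ m = 2.4640×10⁵ km.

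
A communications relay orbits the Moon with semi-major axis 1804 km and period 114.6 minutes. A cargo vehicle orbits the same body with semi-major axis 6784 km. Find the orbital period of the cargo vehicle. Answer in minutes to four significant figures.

Kepler's third law: T² ∝ a³, so T₂ = T₁ (a₂/a₁)^(3/2).
a₂/a₁ = 3.761, (a₂/a₁)^(3/2) = 7.292.
T₂ = 114.6 × 7.292 = 835.7 minutes.

T₂ ≈ 835.7 minutes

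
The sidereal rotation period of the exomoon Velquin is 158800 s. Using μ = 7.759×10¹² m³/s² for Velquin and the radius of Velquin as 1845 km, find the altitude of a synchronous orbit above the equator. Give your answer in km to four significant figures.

A synchronous orbit has period T, so by Kepler's third law a = (μT²/4π²)^(1/3).
μT²/4π² = 7.759×10¹² × (1.588×10⁵)² / 39.48 = 4.956×10²¹ m³.
a = 1.705×10⁷ m = 17050 km.
Altitude h = a − R = 17050 − 1845 = 15205 km.

h_sync ≈ 15200 km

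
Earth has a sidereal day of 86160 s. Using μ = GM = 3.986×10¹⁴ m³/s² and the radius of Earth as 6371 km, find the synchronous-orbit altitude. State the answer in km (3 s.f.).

h_sync ≈ 35800 km

A synchronous orbit has period T, so by Kepler's third law a = (μT²/4π²)^(1/3).
μT²/4π² = 3.986×10¹⁴ × (8.616×10⁴)² / 39.48 = 7.495×10²² m³.
a = 4.216×10⁷ m = 42163 km.
Altitude h = a − R = 42163 − 6371 = 35792 km.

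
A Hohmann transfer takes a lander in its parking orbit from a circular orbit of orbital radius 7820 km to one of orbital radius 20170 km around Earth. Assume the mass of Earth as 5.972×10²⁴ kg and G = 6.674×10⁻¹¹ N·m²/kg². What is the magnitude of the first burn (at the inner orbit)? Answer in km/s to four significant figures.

Δv ≈ 1.431 km/s

μ = GM = 6.674×10⁻¹¹ × 5.972×10²⁴ = 3.986×10¹⁴ m³/s².
r₁ = 7820 km = 7.820×10⁶ m.
r₂ = 20170 km = 2.017×10⁷ m.
Transfer ellipse a_t = (r₁ + r₂)/2 = 1.400×10⁷ m.
At r₁: circular v_c1 = √(μ/r₁) = 7139 m/s; transfer-perigee v_p = √[μ(2/r₁ − 1/a_t)] = 8571 m/s.
Δv₁ = v_p − v_c1 = 1431 m/s.
= 1.431 km/s.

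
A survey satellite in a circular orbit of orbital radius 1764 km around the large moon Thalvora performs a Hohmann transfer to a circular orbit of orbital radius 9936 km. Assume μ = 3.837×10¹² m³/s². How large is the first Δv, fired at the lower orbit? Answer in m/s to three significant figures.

r₁ = 1764 km = 1.764×10⁶ m.
r₂ = 9936 km = 9.936×10⁶ m.
Transfer ellipse a_t = (r₁ + r₂)/2 = 5.850×10⁶ m.
At r₁: circular v_c1 = √(μ/r₁) = 1475 m/s; transfer-periapsis v_p = √[μ(2/r₁ − 1/a_t)] = 1922 m/s.
Δv₁ = v_p − v_c1 = 447.2 m/s.

Δv ≈ 447 m/s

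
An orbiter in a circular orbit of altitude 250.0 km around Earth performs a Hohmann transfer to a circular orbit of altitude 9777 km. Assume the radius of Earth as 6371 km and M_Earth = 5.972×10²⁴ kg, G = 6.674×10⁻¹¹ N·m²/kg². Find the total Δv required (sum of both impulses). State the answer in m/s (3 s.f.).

μ = GM = 6.674×10⁻¹¹ × 5.972×10²⁴ = 3.986×10¹⁴ m³/s².
r₁ = 6371 + 250.0 = 6621.0 km = 6.6210×10⁶ m.
r₂ = 6371 + 9777 = 16148 km = 1.6148×10⁷ m.
Transfer ellipse a_t = (r₁ + r₂)/2 = 1.138×10⁷ m.
At r₁: circular v_c1 = √(μ/r₁) = 7759 m/s; transfer-perigee v_p = √[μ(2/r₁ − 1/a_t)] = 9240 m/s.
Δv₁ = v_p − v_c1 = 1482 m/s.
At r₂: circular v_c2 = √(μ/r₂) = 4968 m/s; transfer-apogee v_a = √[μ(2/r₂ − 1/a_t)] = 3789 m/s.
Δv₂ = v_c2 − v_a = 1179 m/s.
Total Δv = Δv₁ + Δv₂ = 2661 m/s.

Δv_total ≈ 2660 m/s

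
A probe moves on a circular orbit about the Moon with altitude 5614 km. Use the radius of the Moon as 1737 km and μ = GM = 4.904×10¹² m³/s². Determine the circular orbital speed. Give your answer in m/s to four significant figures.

r = 1737 + 5614 = 7351.0 km = 7.3510×10⁶ m.
For a circular orbit v = √(μ/r) = √(4.904×10¹² / 7.351×10⁶) = √(6.671×10⁵) = 816.8 m/s.

v ≈ 816.8 m/s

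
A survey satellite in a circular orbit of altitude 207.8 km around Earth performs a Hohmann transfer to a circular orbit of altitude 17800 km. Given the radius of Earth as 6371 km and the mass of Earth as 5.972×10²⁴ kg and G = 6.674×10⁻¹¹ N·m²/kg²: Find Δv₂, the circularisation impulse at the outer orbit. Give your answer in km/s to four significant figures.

μ = GM = 6.674×10⁻¹¹ × 5.972×10²⁴ = 3.986×10¹⁴ m³/s².
r₁ = 6371 + 207.8 = 6578.8 km = 6.5788×10⁶ m.
r₂ = 6371 + 17800 = 24171 km = 2.4171×10⁷ m.
Transfer ellipse a_t = (r₁ + r₂)/2 = 1.537×10⁷ m.
At r₁: circular v_c1 = √(μ/r₁) = 7784 m/s; transfer-perigee v_p = √[μ(2/r₁ − 1/a_t)] = 9759 m/s.
At r₂: circular v_c2 = √(μ/r₂) = 4061 m/s; transfer-apogee v_a = √[μ(2/r₂ − 1/a_t)] = 2656 m/s.
Δv₂ = v_c2 − v_a = 1404 m/s.
= 1.404 km/s.

Δv ≈ 1.404 km/s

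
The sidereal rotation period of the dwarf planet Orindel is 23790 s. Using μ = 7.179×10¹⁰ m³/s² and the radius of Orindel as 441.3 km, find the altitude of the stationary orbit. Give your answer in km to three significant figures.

h_sync ≈ 568 km

A synchronous orbit has period T, so by Kepler's third law a = (μT²/4π²)^(1/3).
μT²/4π² = 7.179×10¹⁰ × (2.379×10⁴)² / 39.48 = 1.029×10¹⁸ m³.
a = 1.010×10⁶ m = 1009.6 km.
Altitude h = a − R = 1009.6 − 441.3 = 568.33 km.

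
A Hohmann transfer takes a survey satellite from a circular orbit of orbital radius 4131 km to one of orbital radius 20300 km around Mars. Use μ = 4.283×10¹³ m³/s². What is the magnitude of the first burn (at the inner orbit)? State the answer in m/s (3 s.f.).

Δv ≈ 931 m/s

r₁ = 4131 km = 4.131×10⁶ m.
r₂ = 20300 km = 2.030×10⁷ m.
Transfer ellipse a_t = (r₁ + r₂)/2 = 1.222×10⁷ m.
At r₁: circular v_c1 = √(μ/r₁) = 3220 m/s; transfer-periapsis v_p = √[μ(2/r₁ − 1/a_t)] = 4151 m/s.
Δv₁ = v_p − v_c1 = 930.9 m/s.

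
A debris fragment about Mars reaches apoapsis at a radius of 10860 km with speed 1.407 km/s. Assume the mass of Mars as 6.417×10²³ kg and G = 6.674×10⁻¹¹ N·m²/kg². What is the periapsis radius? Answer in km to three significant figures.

periapsis radius ≈ 3640 km

μ = GM = 6.674×10⁻¹¹ × 6.417×10²³ = 4.283×10¹³ m³/s².
r_a = 1.086×10⁷ m.
Specific energy ε = v²/2 − μ/r = -2.954×10⁶ J/kg, so a = −μ/(2ε) = 7.250×10⁶ m.
The apsides satisfy r_p + r_a = 2a, so the periapsis radius is 2a − r_a = 3.639×10⁶ m = 3639.3 km.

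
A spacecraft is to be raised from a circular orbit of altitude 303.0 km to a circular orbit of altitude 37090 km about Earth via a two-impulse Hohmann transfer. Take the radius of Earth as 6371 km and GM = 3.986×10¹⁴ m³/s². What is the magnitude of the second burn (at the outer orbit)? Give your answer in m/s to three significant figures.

Δv ≈ 1470 m/s

r₁ = 6371 + 303.0 = 6674.0 km = 6.6740×10⁶ m.
r₂ = 6371 + 37090 = 43461 km = 4.3461×10⁷ m.
Transfer ellipse a_t = (r₁ + r₂)/2 = 2.507×10⁷ m.
At r₁: circular v_c1 = √(μ/r₁) = 7728 m/s; transfer-perigee v_p = √[μ(2/r₁ − 1/a_t)] = 10180 m/s.
At r₂: circular v_c2 = √(μ/r₂) = 3028 m/s; transfer-apogee v_a = √[μ(2/r₂ − 1/a_t)] = 1563 m/s.
Δv₂ = v_c2 − v_a = 1466 m/s.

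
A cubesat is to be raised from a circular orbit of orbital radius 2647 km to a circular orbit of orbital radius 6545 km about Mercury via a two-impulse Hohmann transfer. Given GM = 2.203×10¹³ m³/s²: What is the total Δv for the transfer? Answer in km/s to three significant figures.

Δv_total ≈ 1.00 km/s

r₁ = 2647 km = 2.647×10⁶ m.
r₂ = 6545 km = 6.545×10⁶ m.
Transfer ellipse a_t = (r₁ + r₂)/2 = 4.596×10⁶ m.
At r₁: circular v_c1 = √(μ/r₁) = 2885 m/s; transfer-periherm v_p = √[μ(2/r₁ − 1/a_t)] = 3443 m/s.
Δv₁ = v_p − v_c1 = 557.8 m/s.
At r₂: circular v_c2 = √(μ/r₂) = 1835 m/s; transfer-apoherm v_a = √[μ(2/r₂ − 1/a_t)] = 1392 m/s.
Δv₂ = v_c2 − v_a = 442.3 m/s.
Total Δv = Δv₁ + Δv₂ = 1000 m/s = 1.000 km/s.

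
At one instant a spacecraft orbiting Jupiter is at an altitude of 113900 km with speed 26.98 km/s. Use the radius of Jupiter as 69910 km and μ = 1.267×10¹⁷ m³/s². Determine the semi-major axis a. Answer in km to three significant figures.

r = 69910 + 113900 = 1.8381×10⁵ km = 1.838×10⁸ m.
Vis-viva rearranged: 1/a = 2/r − v²/μ = 1.088×10⁻⁸ − 5.745×10⁻⁹ = 5.136×10⁻⁹ m⁻¹.
a = 1.947×10⁸ m = 1.9472×10⁵ km.

a ≈ 1.95×10⁵ km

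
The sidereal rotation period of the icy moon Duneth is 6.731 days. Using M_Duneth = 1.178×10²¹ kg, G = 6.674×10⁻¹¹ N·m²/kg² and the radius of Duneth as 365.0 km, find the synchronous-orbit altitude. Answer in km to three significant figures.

μ = GM = 6.674×10⁻¹¹ × 1.178×10²¹ = 7.862×10¹⁰ m³/s².
T = 6.731 days = 5.816×10⁵ s.
A synchronous orbit has period T, so by Kepler's third law a = (μT²/4π²)^(1/3).
μT²/4π² = 7.862×10¹⁰ × (5.816×10⁵)² / 39.48 = 6.735×10²⁰ m³.
a = 8.766×10⁶ m = 8765.7 km.
Altitude h = a − R = 8765.7 − 365.0 = 8400.7 km.

h_sync ≈ 8400 km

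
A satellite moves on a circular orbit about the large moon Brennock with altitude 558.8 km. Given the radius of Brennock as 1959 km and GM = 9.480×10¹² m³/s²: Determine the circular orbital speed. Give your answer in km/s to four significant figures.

r = 1959 + 558.8 = 2517.8 km = 2.5178×10⁶ m.
For a circular orbit v = √(μ/r) = √(9.480×10¹² / 2.518×10⁶) = √(3.765×10⁶) = 1940 m/s.
That is 1.940 km/s.

v ≈ 1.940 km/s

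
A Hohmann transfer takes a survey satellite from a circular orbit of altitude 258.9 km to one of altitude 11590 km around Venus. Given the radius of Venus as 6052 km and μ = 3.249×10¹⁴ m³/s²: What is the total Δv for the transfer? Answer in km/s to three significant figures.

Δv_total ≈ 2.71 km/s

r₁ = 6052 + 258.9 = 6310.9 km = 6.3109×10⁶ m.
r₂ = 6052 + 11590 = 17642 km = 1.7642×10⁷ m.
Transfer ellipse a_t = (r₁ + r₂)/2 = 1.198×10⁷ m.
At r₁: circular v_c1 = √(μ/r₁) = 7175 m/s; transfer-periapsis v_p = √[μ(2/r₁ − 1/a_t)] = 8708 m/s.
Δv₁ = v_p − v_c1 = 1533 m/s.
At r₂: circular v_c2 = √(μ/r₂) = 4291 m/s; transfer-apoapsis v_a = √[μ(2/r₂ − 1/a_t)] = 3115 m/s.
Δv₂ = v_c2 − v_a = 1176 m/s.
Total Δv = Δv₁ + Δv₂ = 2710 m/s = 2.710 km/s.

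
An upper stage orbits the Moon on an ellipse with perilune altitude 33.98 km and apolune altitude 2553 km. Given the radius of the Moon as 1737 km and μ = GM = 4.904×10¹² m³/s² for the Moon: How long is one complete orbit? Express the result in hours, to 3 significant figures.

r_p = 1737 + 33.98 = 1771.0 km = 1.7710×10⁶ m.
r_a = 1737 + 2553 = 4290.0 km = 4.2900×10⁶ m.
Semi-major axis a = (r_p + r_a)/2 = (1771.0 + 4290.0)/2 = 3030.5 km = 3.030×10⁶ m.
By Kepler's third law T = 2π√(a³/μ) = 2π × 2.382×10³ = 1.497×10⁴ s.
= 4.158 hours.

T ≈ 4.16 hours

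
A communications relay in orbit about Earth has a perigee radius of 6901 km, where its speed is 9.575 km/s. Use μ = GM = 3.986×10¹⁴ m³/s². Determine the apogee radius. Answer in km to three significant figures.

apogee radius ≈ 26500 km

r_p = 6.901×10⁶ m.
Specific energy ε = v²/2 − μ/r = -1.192×10⁷ J/kg, so a = −μ/(2ε) = 1.672×10⁷ m.
The apsides satisfy r_p + r_a = 2a, so the apogee radius is 2a − r_p = 2.654×10⁷ m = 26540 km.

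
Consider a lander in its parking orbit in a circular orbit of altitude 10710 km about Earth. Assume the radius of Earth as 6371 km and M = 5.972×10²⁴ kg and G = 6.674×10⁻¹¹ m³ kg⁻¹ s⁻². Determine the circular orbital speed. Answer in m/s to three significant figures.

μ = GM = 6.674×10⁻¹¹ × 5.972×10²⁴ = 3.986×10¹⁴ m³/s².
r = 6371 + 10710 = 17081 km = 1.7081×10⁷ m.
For a circular orbit v = √(μ/r) = √(3.986×10¹⁴ / 1.708×10⁷) = √(2.333×10⁷) = 4831 m/s.

v ≈ 4830 m/s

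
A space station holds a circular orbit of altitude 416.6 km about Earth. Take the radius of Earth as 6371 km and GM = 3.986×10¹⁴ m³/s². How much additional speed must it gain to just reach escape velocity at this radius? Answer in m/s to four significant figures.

Δv ≈ 3174 m/s

r = 6371 + 416.6 = 6787.6 km = 6.7876×10⁶ m.
Circular speed v_c = √(μ/r) = 7663 m/s.
Escape speed v_esc = √(2μ/r) = √2 × v_c = 10840 m/s.
Δv = v_esc − v_c = 3174 m/s.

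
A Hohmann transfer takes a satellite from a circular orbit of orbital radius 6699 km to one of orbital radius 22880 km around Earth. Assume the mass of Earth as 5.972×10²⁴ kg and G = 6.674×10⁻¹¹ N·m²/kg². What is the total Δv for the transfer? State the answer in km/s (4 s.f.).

μ = GM = 6.674×10⁻¹¹ × 5.972×10²⁴ = 3.986×10¹⁴ m³/s².
r₁ = 6699 km = 6.699×10⁶ m.
r₂ = 22880 km = 2.288×10⁷ m.
Transfer ellipse a_t = (r₁ + r₂)/2 = 1.479×10⁷ m.
At r₁: circular v_c1 = √(μ/r₁) = 7713 m/s; transfer-perigee v_p = √[μ(2/r₁ − 1/a_t)] = 9594 m/s.
Δv₁ = v_p − v_c1 = 1881 m/s.
At r₂: circular v_c2 = √(μ/r₂) = 4174 m/s; transfer-apogee v_a = √[μ(2/r₂ − 1/a_t)] = 2809 m/s.
Δv₂ = v_c2 − v_a = 1365 m/s.
Total Δv = Δv₁ + Δv₂ = 3245 m/s = 3.245 km/s.

Δv_total ≈ 3.245 km/s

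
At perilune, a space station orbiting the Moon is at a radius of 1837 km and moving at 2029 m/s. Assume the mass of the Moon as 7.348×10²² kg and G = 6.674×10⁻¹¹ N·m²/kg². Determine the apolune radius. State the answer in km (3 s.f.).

μ = GM = 6.674×10⁻¹¹ × 7.348×10²² = 4.904×10¹² m³/s².
r_p = 1.837×10⁶ m.
Specific energy ε = v²/2 − μ/r = -6.112×10⁵ J/kg, so a = −μ/(2ε) = 4.012×10⁶ m.
The apsides satisfy r_p + r_a = 2a, so the apolune radius is 2a − r_p = 6.187×10⁶ m = 6186.9 km.

apolune radius ≈ 6190 km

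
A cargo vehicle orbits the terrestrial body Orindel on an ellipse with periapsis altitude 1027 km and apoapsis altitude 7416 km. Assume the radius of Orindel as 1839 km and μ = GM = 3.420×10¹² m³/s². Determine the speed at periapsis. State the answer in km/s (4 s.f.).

r_p = 1839 + 1027 = 2866.0 km = 2.8660×10⁶ m.
r_a = 1839 + 7416 = 9255.0 km = 9.2550×10⁶ m.
Semi-major axis a = (r_p + r_a)/2 = 6060.5 km = 6.060×10⁶ m.
Vis-viva: v² = μ(2/r − 1/a) = 3.420×10¹² × (6.978×10⁻⁷ − 1.650×10⁻⁷) = 1.822×10⁶ m²/s².
v = 1350 m/s = 1.350 km/s.

v ≈ 1.350 km/s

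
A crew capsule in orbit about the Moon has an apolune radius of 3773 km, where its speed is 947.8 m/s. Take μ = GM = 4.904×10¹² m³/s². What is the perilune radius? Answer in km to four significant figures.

r_a = 3.773×10⁶ m.
Specific energy ε = v²/2 − μ/r = -8.506×10⁵ J/kg, so a = −μ/(2ε) = 2.883×10⁶ m.
The apsides satisfy r_p + r_a = 2a, so the perilune radius is 2a − r_a = 1.992×10⁶ m = 1992.3 km.

perilune radius ≈ 1992 km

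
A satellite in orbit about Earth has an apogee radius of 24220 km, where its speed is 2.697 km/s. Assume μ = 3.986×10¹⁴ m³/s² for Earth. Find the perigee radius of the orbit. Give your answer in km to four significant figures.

perigee radius ≈ 6871 km

r_a = 2.422×10⁷ m.
Specific energy ε = v²/2 − μ/r = -1.282×10⁷ J/kg, so a = −μ/(2ε) = 1.555×10⁷ m.
The apsides satisfy r_p + r_a = 2a, so the perigee radius is 2a − r_a = 6.871×10⁶ m = 6870.7 km.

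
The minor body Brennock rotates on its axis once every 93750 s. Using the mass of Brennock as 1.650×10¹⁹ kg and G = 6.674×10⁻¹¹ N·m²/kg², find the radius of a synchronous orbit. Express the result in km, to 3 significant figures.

μ = GM = 6.674×10⁻¹¹ × 1.650×10¹⁹ = 1.101×10⁹ m³/s².
A synchronous orbit has period T, so by Kepler's third law a = (μT²/4π²)^(1/3).
μT²/4π² = 1.101×10⁹ × (9.375×10⁴)² / 39.48 = 2.452×10¹⁷ m³.
a = 6.259×10⁵ m = 625.87 km.

r_sync ≈ 626 km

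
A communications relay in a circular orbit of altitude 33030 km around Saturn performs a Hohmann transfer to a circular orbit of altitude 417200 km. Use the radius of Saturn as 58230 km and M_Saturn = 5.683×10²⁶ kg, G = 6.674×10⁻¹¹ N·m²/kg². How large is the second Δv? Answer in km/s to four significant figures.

μ = GM = 6.674×10⁻¹¹ × 5.683×10²⁶ = 3.793×10¹⁶ m³/s².
r₁ = 58230 + 33030 = 91260 km = 9.1260×10⁷ m.
r₂ = 58230 + 417200 = 475430 km = 4.7543×10⁸ m.
Transfer ellipse a_t = (r₁ + r₂)/2 = 2.833×10⁸ m.
At r₁: circular v_c1 = √(μ/r₁) = 20390 m/s; transfer-perikrone v_p = √[μ(2/r₁ − 1/a_t)] = 26410 m/s.
At r₂: circular v_c2 = √(μ/r₂) = 8932 m/s; transfer-apokrone v_a = √[μ(2/r₂ − 1/a_t)] = 5069 m/s.
Δv₂ = v_c2 − v_a = 3863 m/s.
= 3.863 km/s.

Δv ≈ 3.863 km/s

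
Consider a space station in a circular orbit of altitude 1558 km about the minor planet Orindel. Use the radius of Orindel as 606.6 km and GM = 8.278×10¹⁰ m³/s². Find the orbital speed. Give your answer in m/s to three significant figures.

v ≈ 196 m/s

r = 606.6 + 1558 = 2164.6 km = 2.1646×10⁶ m.
For a circular orbit v = √(μ/r) = √(8.278×10¹⁰ / 2.165×10⁶) = √(3.824×10⁴) = 195.6 m/s.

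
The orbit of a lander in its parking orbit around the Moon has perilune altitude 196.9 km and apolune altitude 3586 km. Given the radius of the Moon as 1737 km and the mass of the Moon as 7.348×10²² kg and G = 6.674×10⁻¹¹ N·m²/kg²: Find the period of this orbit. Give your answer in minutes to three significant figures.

μ = GM = 6.674×10⁻¹¹ × 7.348×10²² = 4.904×10¹² m³/s².
r_p = 1737 + 196.9 = 1933.9 km = 1.9339×10⁶ m.
r_a = 1737 + 3586 = 5323.0 km = 5.3230×10⁶ m.
Semi-major axis a = (r_p + r_a)/2 = (1933.9 + 5323.0)/2 = 3628.4 km = 3.628×10⁶ m.
By Kepler's third law T = 2π√(a³/μ) = 2π × 3.121×10³ = 1.961×10⁴ s.
= 326.8 minutes.

T ≈ 327 minutes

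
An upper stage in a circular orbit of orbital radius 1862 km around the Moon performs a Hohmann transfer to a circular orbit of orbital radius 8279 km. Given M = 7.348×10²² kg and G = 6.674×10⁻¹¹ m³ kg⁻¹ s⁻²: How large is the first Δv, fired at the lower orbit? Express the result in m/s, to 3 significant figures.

Δv ≈ 451 m/s

μ = GM = 6.674×10⁻¹¹ × 7.348×10²² = 4.904×10¹² m³/s².
r₁ = 1862 km = 1.862×10⁶ m.
r₂ = 8279 km = 8.279×10⁶ m.
Transfer ellipse a_t = (r₁ + r₂)/2 = 5.070×10⁶ m.
At r₁: circular v_c1 = √(μ/r₁) = 1623 m/s; transfer-perilune v_p = √[μ(2/r₁ − 1/a_t)] = 2074 m/s.
Δv₁ = v_p − v_c1 = 450.8 m/s.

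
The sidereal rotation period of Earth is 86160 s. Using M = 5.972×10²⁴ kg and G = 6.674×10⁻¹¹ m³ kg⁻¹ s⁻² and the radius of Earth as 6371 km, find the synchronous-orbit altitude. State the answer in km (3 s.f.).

h_sync ≈ 35800 km

μ = GM = 6.674×10⁻¹¹ × 5.972×10²⁴ = 3.986×10¹⁴ m³/s².
A synchronous orbit has period T, so by Kepler's third law a = (μT²/4π²)^(1/3).
μT²/4π² = 3.986×10¹⁴ × (8.616×10⁴)² / 39.48 = 7.495×10²² m³.
a = 4.216×10⁷ m = 42162 km.
Altitude h = a − R = 42162 − 6371 = 35791 km.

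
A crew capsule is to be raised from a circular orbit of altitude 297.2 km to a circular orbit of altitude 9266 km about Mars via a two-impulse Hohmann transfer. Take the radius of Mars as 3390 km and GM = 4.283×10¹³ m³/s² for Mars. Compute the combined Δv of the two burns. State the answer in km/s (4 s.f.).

Δv_total ≈ 1.437 km/s

r₁ = 3390 + 297.2 = 3687.2 km = 3.6872×10⁶ m.
r₂ = 3390 + 9266 = 12656 km = 1.2656×10⁷ m.
Transfer ellipse a_t = (r₁ + r₂)/2 = 8.172×10⁶ m.
At r₁: circular v_c1 = √(μ/r₁) = 3408 m/s; transfer-periapsis v_p = √[μ(2/r₁ − 1/a_t)] = 4242 m/s.
Δv₁ = v_p − v_c1 = 833.3 m/s.
At r₂: circular v_c2 = √(μ/r₂) = 1840 m/s; transfer-apoapsis v_a = √[μ(2/r₂ − 1/a_t)] = 1236 m/s.
Δv₂ = v_c2 − v_a = 603.9 m/s.
Total Δv = Δv₁ + Δv₂ = 1437 m/s = 1.437 km/s.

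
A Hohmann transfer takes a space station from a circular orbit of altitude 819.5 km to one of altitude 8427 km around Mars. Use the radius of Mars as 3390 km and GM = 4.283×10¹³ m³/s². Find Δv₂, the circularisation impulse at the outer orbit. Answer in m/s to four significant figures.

Δv ≈ 523.9 m/s

r₁ = 3390 + 819.5 = 4209.5 km = 4.2095×10⁶ m.
r₂ = 3390 + 8427 = 11817 km = 1.1817×10⁷ m.
Transfer ellipse a_t = (r₁ + r₂)/2 = 8.013×10⁶ m.
At r₁: circular v_c1 = √(μ/r₁) = 3190 m/s; transfer-periapsis v_p = √[μ(2/r₁ − 1/a_t)] = 3874 m/s.
At r₂: circular v_c2 = √(μ/r₂) = 1904 m/s; transfer-apoapsis v_a = √[μ(2/r₂ − 1/a_t)] = 1380 m/s.
Δv₂ = v_c2 − v_a = 523.9 m/s.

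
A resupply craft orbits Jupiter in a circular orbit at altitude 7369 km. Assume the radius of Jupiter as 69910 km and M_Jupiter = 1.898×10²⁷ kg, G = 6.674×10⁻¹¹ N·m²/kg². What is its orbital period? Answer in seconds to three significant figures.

μ = GM = 6.674×10⁻¹¹ × 1.898×10²⁷ = 1.267×10¹⁷ m³/s².
r = 69910 + 7369 = 77279 km = 7.7279×10⁷ m.
Kepler's third law: T = 2π√(r³/μ) = 2π√((7.728×10⁷)³ / 1.267×10¹⁷).
r³/μ = 3.643×10⁶ s², so T = 2π × 1.909×10³ = 1.199×10⁴ s.

T ≈ 12000 seconds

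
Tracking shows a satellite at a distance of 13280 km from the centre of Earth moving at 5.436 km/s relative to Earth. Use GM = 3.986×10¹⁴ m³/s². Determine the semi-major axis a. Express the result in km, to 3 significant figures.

a ≈ 13100 km

r = 1.328×10⁷ m.
Vis-viva rearranged: 1/a = 2/r − v²/μ = 1.506×10⁻⁷ − 7.413×10⁻⁸ = 7.647×10⁻⁸ m⁻¹.
a = 1.308×10⁷ m = 13077 km.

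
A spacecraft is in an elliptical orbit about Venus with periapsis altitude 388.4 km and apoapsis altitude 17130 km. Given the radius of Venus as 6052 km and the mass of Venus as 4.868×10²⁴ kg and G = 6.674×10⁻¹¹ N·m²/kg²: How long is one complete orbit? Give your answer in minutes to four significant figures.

T ≈ 331.2 minutes

μ = GM = 6.674×10⁻¹¹ × 4.868×10²⁴ = 3.249×10¹⁴ m³/s².
r_p = 6052 + 388.4 = 6440.4 km = 6.4404×10⁶ m.
r_a = 6052 + 17130 = 23182 km = 2.3182×10⁷ m.
Semi-major axis a = (r_p + r_a)/2 = (6440.4 + 23182)/2 = 14811 km = 1.481×10⁷ m.
By Kepler's third law T = 2π√(a³/μ) = 2π × 3.162×10³ = 1.987×10⁴ s.
= 331.2 minutes.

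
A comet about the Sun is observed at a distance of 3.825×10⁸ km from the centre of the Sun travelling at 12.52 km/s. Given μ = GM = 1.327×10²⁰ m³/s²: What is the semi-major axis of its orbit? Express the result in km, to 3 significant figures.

r = 3.825×10¹¹ m.
Vis-viva rearranged: 1/a = 2/r − v²/μ = 5.229×10⁻¹² − 1.181×10⁻¹² = 4.048×10⁻¹² m⁻¹.
a = 2.471×10¹¹ m = 2.4706×10⁸ km.

a ≈ 2.47×10⁸ km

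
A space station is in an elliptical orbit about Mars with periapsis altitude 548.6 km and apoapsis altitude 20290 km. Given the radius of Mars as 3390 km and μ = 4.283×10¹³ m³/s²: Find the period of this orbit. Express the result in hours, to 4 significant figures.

T ≈ 13.69 hours

r_p = 3390 + 548.6 = 3938.6 km = 3.9386×10⁶ m.
r_a = 3390 + 20290 = 23680 km = 2.3680×10⁷ m.
Semi-major axis a = (r_p + r_a)/2 = (3938.6 + 23680)/2 = 13809 km = 1.381×10⁷ m.
By Kepler's third law T = 2π√(a³/μ) = 2π × 7.841×10³ = 4.927×10⁴ s.
= 13.69 hours.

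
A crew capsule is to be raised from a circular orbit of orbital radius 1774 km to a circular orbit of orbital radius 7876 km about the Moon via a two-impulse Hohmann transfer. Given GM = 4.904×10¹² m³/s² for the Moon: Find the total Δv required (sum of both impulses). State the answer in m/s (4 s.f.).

Δv_total ≈ 772.2 m/s

r₁ = 1774 km = 1.774×10⁶ m.
r₂ = 7876 km = 7.876×10⁶ m.
Transfer ellipse a_t = (r₁ + r₂)/2 = 4.825×10⁶ m.
At r₁: circular v_c1 = √(μ/r₁) = 1663 m/s; transfer-perilune v_p = √[μ(2/r₁ − 1/a_t)] = 2124 m/s.
Δv₁ = v_p − v_c1 = 461.6 m/s.
At r₂: circular v_c2 = √(μ/r₂) = 789.1 m/s; transfer-apolune v_a = √[μ(2/r₂ − 1/a_t)] = 478.5 m/s.
Δv₂ = v_c2 − v_a = 310.6 m/s.
Total Δv = Δv₁ + Δv₂ = 772.2 m/s.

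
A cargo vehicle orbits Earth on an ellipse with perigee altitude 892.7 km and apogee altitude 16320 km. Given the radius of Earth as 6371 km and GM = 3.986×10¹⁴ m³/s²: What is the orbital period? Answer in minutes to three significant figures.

r_p = 6371 + 892.7 = 7263.7 km = 7.2637×10⁶ m.
r_a = 6371 + 16320 = 22691 km = 2.2691×10⁷ m.
Semi-major axis a = (r_p + r_a)/2 = (7263.7 + 22691)/2 = 14977 km = 1.498×10⁷ m.
By Kepler's third law T = 2π√(a³/μ) = 2π × 2.903×10³ = 1.824×10⁴ s.
= 304.0 minutes.

T ≈ 304 minutes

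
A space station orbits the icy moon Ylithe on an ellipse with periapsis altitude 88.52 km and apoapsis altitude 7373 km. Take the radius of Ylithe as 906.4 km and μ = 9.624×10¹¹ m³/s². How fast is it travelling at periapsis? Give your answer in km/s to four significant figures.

r_p = 906.4 + 88.52 = 994.92 km = 9.9492×10⁵ m.
r_a = 906.4 + 7373 = 8279.4 km = 8.2794×10⁶ m.
Semi-major axis a = (r_p + r_a)/2 = 4637.2 km = 4.637×10⁶ m.
Vis-viva: v² = μ(2/r − 1/a) = 9.624×10¹¹ × (2.010×10⁻⁶ − 2.156×10⁻⁷) = 1.727×10⁶ m²/s².
v = 1314 m/s = 1.314 km/s.

v ≈ 1.314 km/s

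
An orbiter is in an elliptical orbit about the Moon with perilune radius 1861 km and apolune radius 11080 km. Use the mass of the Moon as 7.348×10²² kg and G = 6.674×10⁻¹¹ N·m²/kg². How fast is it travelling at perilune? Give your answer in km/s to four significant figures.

μ = GM = 6.674×10⁻¹¹ × 7.348×10²² = 4.904×10¹² m³/s².
Semi-major axis a = (r_p + r_a)/2 = 6470.5 km = 6.470×10⁶ m.
Vis-viva: v² = μ(2/r − 1/a) = 4.904×10¹² × (1.075×10⁻⁶ − 1.545×10⁻⁷) = 4.512×10⁶ m²/s².
v = 2124 m/s = 2.124 km/s.

v ≈ 2.124 km/s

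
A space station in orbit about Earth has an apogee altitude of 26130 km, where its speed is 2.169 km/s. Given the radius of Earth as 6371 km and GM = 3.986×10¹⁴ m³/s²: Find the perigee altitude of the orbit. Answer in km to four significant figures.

r_a = 6371 + 26130 = 32501 km = 3.250×10⁷ m.
Specific energy ε = v²/2 − μ/r = -9.912×10⁶ J/kg, so a = −μ/(2ε) = 2.011×10⁷ m.
The apsides satisfy r_p + r_a = 2a, so the perigee radius is 2a − r_a = 7.713×10⁶ m = 7713.1 km.
Perigee altitude = 7713.1 − 6371 = 1342.1 km.

perigee altitude ≈ 1342 km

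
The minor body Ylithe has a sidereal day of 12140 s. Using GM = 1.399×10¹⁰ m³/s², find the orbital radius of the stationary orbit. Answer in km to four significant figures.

A synchronous orbit has period T, so by Kepler's third law a = (μT²/4π²)^(1/3).
μT²/4π² = 1.399×10¹⁰ × (1.214×10⁴)² / 39.48 = 5.223×10¹⁶ m³.
a = 3.738×10⁵ m = 373.79 km.

r_sync ≈ 373.8 km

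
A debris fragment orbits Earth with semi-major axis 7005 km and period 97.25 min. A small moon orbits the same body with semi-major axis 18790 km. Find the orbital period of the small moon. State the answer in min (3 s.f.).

T₂ ≈ 427 min

Kepler's third law: T² ∝ a³, so T₂ = T₁ (a₂/a₁)^(3/2).
a₂/a₁ = 2.682, (a₂/a₁)^(3/2) = 4.393.
T₂ = 97.25 × 4.393 = 427.2 min.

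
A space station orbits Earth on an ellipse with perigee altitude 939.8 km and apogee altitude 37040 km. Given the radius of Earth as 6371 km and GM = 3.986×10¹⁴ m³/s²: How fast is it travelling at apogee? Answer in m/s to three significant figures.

r_p = 6371 + 939.8 = 7310.8 km = 7.3108×10⁶ m.
r_a = 6371 + 37040 = 43411 km = 4.3411×10⁷ m.
Semi-major axis a = (r_p + r_a)/2 = 25361 km = 2.536×10⁷ m.
Vis-viva: v² = μ(2/r − 1/a) = 3.986×10¹⁴ × (4.607×10⁻⁸ − 3.943×10⁻⁸) = 2.647×10⁶ m²/s².
v = 1627 m/s.

v ≈ 1630 m/s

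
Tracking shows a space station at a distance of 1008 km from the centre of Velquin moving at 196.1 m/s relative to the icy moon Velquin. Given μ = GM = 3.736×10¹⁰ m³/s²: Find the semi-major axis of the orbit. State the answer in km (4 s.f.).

r = 1.008×10⁶ m.
Specific orbital energy ε = v²/2 − μ/r = (196.1)²/2 − 3.736×10¹⁰/1.008×10⁶ = -1.784×10⁴ J/kg.
Since ε = −μ/(2a), a = −μ/(2ε) = 1.047×10⁶ m = 1047.3 km.

a ≈ 1047 km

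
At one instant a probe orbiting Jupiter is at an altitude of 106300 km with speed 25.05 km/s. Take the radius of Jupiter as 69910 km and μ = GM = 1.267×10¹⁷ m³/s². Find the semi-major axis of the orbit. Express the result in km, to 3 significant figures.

a ≈ 1.56×10⁵ km

r = 69910 + 106300 = 1.7621×10⁵ km = 1.762×10⁸ m.
Vis-viva rearranged: 1/a = 2/r − v²/μ = 1.135×10⁻⁸ − 4.953×10⁻⁹ = 6.397×10⁻⁹ m⁻¹.
a = 1.563×10⁸ m = 1.5631×10⁵ km.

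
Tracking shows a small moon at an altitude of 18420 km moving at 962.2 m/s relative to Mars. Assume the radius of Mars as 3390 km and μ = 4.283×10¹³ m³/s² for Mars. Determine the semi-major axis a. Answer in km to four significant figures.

r = 3390 + 18420 = 21810 km = 2.181×10⁷ m.
Vis-viva rearranged: 1/a = 2/r − v²/μ = 9.170×10⁻⁸ − 2.162×10⁻⁸ = 7.008×10⁻⁸ m⁻¹.
a = 1.427×10⁷ m = 14268 km.

a ≈ 14270 km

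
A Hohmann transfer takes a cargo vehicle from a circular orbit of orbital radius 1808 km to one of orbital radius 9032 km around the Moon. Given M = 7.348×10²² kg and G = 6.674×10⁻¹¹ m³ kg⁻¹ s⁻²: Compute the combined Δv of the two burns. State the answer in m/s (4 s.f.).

μ = GM = 6.674×10⁻¹¹ × 7.348×10²² = 4.904×10¹² m³/s².
r₁ = 1808 km = 1.808×10⁶ m.
r₂ = 9032 km = 9.032×10⁶ m.
Transfer ellipse a_t = (r₁ + r₂)/2 = 5.420×10⁶ m.
At r₁: circular v_c1 = √(μ/r₁) = 1647 m/s; transfer-perilune v_p = √[μ(2/r₁ − 1/a_t)] = 2126 m/s.
Δv₁ = v_p − v_c1 = 479.1 m/s.
At r₂: circular v_c2 = √(μ/r₂) = 736.9 m/s; transfer-apolune v_a = √[μ(2/r₂ − 1/a_t)] = 425.6 m/s.
Δv₂ = v_c2 − v_a = 311.3 m/s.
Total Δv = Δv₁ + Δv₂ = 790.4 m/s.

Δv_total ≈ 790.4 m/s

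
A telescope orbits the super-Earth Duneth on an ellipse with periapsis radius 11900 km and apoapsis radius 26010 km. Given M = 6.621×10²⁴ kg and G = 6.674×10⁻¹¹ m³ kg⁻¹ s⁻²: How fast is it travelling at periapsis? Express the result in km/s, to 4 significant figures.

μ = GM = 6.674×10⁻¹¹ × 6.621×10²⁴ = 4.419×10¹⁴ m³/s².
Semi-major axis a = (r_p + r_a)/2 = 18955 km = 1.896×10⁷ m.
Vis-viva: v² = μ(2/r − 1/a) = 4.419×10¹⁴ × (1.681×10⁻⁷ − 5.276×10⁻⁸) = 5.095×10⁷ m²/s².
v = 7138 m/s = 7.138 km/s.

v ≈ 7.138 km/s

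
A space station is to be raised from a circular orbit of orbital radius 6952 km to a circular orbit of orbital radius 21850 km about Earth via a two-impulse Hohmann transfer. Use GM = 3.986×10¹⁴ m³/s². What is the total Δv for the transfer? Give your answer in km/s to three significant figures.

r₁ = 6952 km = 6.952×10⁶ m.
r₂ = 21850 km = 2.185×10⁷ m.
Transfer ellipse a_t = (r₁ + r₂)/2 = 1.440×10⁷ m.
At r₁: circular v_c1 = √(μ/r₁) = 7572 m/s; transfer-perigee v_p = √[μ(2/r₁ − 1/a_t)] = 9327 m/s.
Δv₁ = v_p − v_c1 = 1755 m/s.
At r₂: circular v_c2 = √(μ/r₂) = 4271 m/s; transfer-apogee v_a = √[μ(2/r₂ − 1/a_t)] = 2968 m/s.
Δv₂ = v_c2 − v_a = 1304 m/s.
Total Δv = Δv₁ + Δv₂ = 3059 m/s = 3.059 km/s.

Δv_total ≈ 3.06 km/s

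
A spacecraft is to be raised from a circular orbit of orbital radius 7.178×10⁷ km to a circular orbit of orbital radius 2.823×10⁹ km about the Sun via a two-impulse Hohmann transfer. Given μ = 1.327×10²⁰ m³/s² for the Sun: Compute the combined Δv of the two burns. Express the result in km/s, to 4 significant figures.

Δv_total ≈ 22.38 km/s

r₁ = 7.178×10⁷ km = 7.178×10¹⁰ m.
r₂ = 2.823×10⁹ km = 2.823×10¹² m.
Transfer ellipse a_t = (r₁ + r₂)/2 = 1.447×10¹² m.
At r₁: circular v_c1 = √(μ/r₁) = 43000 m/s; transfer-perihelion v_p = √[μ(2/r₁ − 1/a_t)] = 60050 m/s.
Δv₁ = v_p − v_c1 = 17050 m/s.
At r₂: circular v_c2 = √(μ/r₂) = 6856 m/s; transfer-aphelion v_a = √[μ(2/r₂ − 1/a_t)] = 1527 m/s.
Δv₂ = v_c2 − v_a = 5329 m/s.
Total Δv = Δv₁ + Δv₂ = 22380 m/s = 22.38 km/s.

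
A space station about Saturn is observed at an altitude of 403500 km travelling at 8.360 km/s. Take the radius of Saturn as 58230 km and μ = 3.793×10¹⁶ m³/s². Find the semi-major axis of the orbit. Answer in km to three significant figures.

a ≈ 4.02×10⁵ km

r = 58230 + 403500 = 4.6173×10⁵ km = 4.617×10⁸ m.
Vis-viva rearranged: 1/a = 2/r − v²/μ = 4.332×10⁻⁹ − 1.843×10⁻⁹ = 2.489×10⁻⁹ m⁻¹.
a = 4.018×10⁸ m = 4.0178×10⁵ km.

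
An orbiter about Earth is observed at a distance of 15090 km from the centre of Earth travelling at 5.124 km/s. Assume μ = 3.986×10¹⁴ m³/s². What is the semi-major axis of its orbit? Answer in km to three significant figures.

r = 1.509×10⁷ m.
Specific orbital energy ε = v²/2 − μ/r = (5124)²/2 − 3.986×10¹⁴/1.509×10⁷ = -1.329×10⁷ J/kg.
Since ε = −μ/(2a), a = −μ/(2ε) = 1.500×10⁷ m = 14999 km.

a ≈ 15000 km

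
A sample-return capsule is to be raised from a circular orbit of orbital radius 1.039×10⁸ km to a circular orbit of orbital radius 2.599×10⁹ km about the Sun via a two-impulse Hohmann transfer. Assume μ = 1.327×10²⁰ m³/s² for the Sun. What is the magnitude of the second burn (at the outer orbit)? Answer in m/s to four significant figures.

Δv ≈ 5164 m/s

r₁ = 1.039×10⁸ km = 1.039×10¹¹ m.
r₂ = 2.599×10⁹ km = 2.599×10¹² m.
Transfer ellipse a_t = (r₁ + r₂)/2 = 1.351×10¹² m.
At r₁: circular v_c1 = √(μ/r₁) = 35740 m/s; transfer-perihelion v_p = √[μ(2/r₁ − 1/a_t)] = 49560 m/s.
At r₂: circular v_c2 = √(μ/r₂) = 7145 m/s; transfer-aphelion v_a = √[μ(2/r₂ − 1/a_t)] = 1981 m/s.
Δv₂ = v_c2 − v_a = 5164 m/s.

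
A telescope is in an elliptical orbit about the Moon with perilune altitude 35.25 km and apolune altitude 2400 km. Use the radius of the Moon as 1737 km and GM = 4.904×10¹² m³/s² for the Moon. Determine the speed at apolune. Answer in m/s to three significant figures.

r_p = 1737 + 35.25 = 1772.2 km = 1.7722×10⁶ m.
r_a = 1737 + 2400 = 4137.0 km = 4.1370×10⁶ m.
Semi-major axis a = (r_p + r_a)/2 = 2954.6 km = 2.955×10⁶ m.
Vis-viva: v² = μ(2/r − 1/a) = 4.904×10¹² × (4.834×10⁻⁷ − 3.385×10⁻⁷) = 7.110×10⁵ m²/s².
v = 843.2 m/s.

v ≈ 843 m/s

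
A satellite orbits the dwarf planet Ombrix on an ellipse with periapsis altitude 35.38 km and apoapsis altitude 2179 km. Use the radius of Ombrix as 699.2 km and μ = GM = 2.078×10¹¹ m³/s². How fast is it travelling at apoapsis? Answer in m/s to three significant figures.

v ≈ 171 m/s

r_p = 699.2 + 35.38 = 734.58 km = 7.3458×10⁵ m.
r_a = 699.2 + 2179 = 2878.2 km = 2.8782×10⁶ m.
Semi-major axis a = (r_p + r_a)/2 = 1806.4 km = 1.806×10⁶ m.
Vis-viva: v² = μ(2/r − 1/a) = 2.078×10¹¹ × (6.949×10⁻⁷ − 5.536×10⁻⁷) = 2.936×10⁴ m²/s².
v = 171.3 m/s.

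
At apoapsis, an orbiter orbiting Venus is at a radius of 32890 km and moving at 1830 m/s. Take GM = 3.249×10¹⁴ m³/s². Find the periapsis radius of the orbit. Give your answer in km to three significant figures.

r_a = 3.289×10⁷ m.
Specific energy ε = v²/2 − μ/r = -8.204×10⁶ J/kg, so a = −μ/(2ε) = 1.980×10⁷ m.
The apsides satisfy r_p + r_a = 2a, so the periapsis radius is 2a − r_a = 6.713×10⁶ m = 6713.0 km.

periapsis radius ≈ 6710 km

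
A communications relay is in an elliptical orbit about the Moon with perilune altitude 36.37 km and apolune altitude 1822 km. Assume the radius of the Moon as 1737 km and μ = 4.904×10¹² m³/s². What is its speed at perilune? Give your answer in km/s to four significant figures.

v ≈ 1.921 km/s

r_p = 1737 + 36.37 = 1773.4 km = 1.7734×10⁶ m.
r_a = 1737 + 1822 = 3559.0 km = 3.5590×10⁶ m.
Semi-major axis a = (r_p + r_a)/2 = 2666.2 km = 2.666×10⁶ m.
Vis-viva: v² = μ(2/r − 1/a) = 4.904×10¹² × (1.128×10⁻⁶ − 3.751×10⁻⁷) = 3.691×10⁶ m²/s².
v = 1921 m/s = 1.921 km/s.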